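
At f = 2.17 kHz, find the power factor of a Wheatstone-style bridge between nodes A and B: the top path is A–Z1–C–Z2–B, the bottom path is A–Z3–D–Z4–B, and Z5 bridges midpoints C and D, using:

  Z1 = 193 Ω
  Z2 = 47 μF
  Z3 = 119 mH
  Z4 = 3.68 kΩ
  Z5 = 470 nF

Step 1 — Angular frequency: ω = 2π·f = 2π·2170 = 1.363e+04 rad/s.
Step 2 — Component impedances:
  Z1: Z = R = 193 Ω
  Z2: Z = 1/(jωC) = -j/(ω·C) = 0 - j1.56 Ω
  Z3: Z = jωL = j·1.363e+04·0.119 = 0 + j1623 Ω
  Z4: Z = R = 3680 Ω
  Z5: Z = 1/(jωC) = -j/(ω·C) = 0 - j156 Ω
Step 3 — Bridge requires nodal analysis (the Z5 bridge couples midpoints C and D, so the two paths cannot be reduced to a simple series/parallel combination). Setting node B to ground and injecting 1 A at node A, the 3-node admittance system at A, C, D solves to V_A = Z_AB = 189.6 + j23.36 Ω = 191∠7.0° Ω.
Step 4 — Power factor: PF = cos(φ) = Re(Z)/|Z| = 189.61/191.04 = 0.9925.
Step 5 — Type: Im(Z) = 23.36 ⇒ lagging (phase φ = 7.0°).

PF = 0.9925 (lagging, φ = 7.0°)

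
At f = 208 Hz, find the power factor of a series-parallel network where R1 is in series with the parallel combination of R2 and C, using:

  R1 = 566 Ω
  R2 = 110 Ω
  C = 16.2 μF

Step 1 — Angular frequency: ω = 2π·f = 2π·208 = 1307 rad/s.
Step 2 — Component impedances:
  R1: Z = R = 566 Ω
  R2: Z = R = 110 Ω
  C: Z = 1/(jωC) = -j/(ω·C) = 0 - j47.23 Ω
Step 3 — Parallel branch: R2 || C = 1/(1/R2 + 1/C) = 17.12 - j39.88 Ω.
Step 4 — Series with R1: Z_total = R1 + (R2 || C) = 583.1 - j39.88 Ω = 584.5∠-3.9° Ω.
Step 5 — Power factor: PF = cos(φ) = Re(Z)/|Z| = 583.12/584.49 = 0.9977.
Step 6 — Type: Im(Z) = -39.88 ⇒ leading (phase φ = -3.9°).

PF = 0.9977 (leading, φ = -3.9°)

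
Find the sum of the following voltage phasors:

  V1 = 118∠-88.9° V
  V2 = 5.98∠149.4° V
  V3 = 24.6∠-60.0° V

Step 1 — Convert each phasor to rectangular form:
  V1 = 118·(cos(-88.9°) + j·sin(-88.9°)) = 2.265 - j118 V
  V2 = 5.98·(cos(149.4°) + j·sin(149.4°)) = -5.147 + j3.044 V
  V3 = 24.6·(cos(-60.0°) + j·sin(-60.0°)) = 12.3 - j21.3 V
Step 2 — Sum components: V_total = 9.418 - j136.2 V.
Step 3 — Convert to polar: |V_total| = 136.6 V, ∠V_total = -86.0°.

V_total = 136.6∠-86.0° V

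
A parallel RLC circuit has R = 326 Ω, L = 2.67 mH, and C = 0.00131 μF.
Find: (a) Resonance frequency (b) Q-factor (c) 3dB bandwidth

Step 1 — Resonance: ω₀ = 1/√(LC) = 1/√(0.00267·1.31e-09) = 5.347e+05 rad/s.
Step 2 — f₀ = ω₀/(2π) = 8.51e+04 Hz.
Step 3 — Parallel Q: Q = R/(ω₀L) = 326/(5.347e+05·0.00267) = 0.2283.
Step 4 — Bandwidth: Δω = ω₀/Q = 2.342e+06 rad/s; BW = Δω/(2π) = 3.727e+05 Hz.

(a) f₀ = 8.51e+04 Hz  (b) Q = 0.2283  (c) BW = 3.727e+05 Hz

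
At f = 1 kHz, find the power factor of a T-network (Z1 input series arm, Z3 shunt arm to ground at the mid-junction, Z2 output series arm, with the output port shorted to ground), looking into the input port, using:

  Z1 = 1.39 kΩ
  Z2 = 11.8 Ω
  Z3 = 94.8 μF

Step 1 — Angular frequency: ω = 2π·f = 2π·1000 = 6283 rad/s.
Step 2 — Component impedances:
  Z1: Z = R = 1390 Ω
  Z2: Z = R = 11.8 Ω
  Z3: Z = 1/(jωC) = -j/(ω·C) = 0 - j1.679 Ω
Step 3 — With the output port shorted to ground, the output series arm Z2 runs from the junction to ground; the shunt arm Z3 also runs from the junction to ground. They appear in parallel: Z3 || Z2 = 0.2341 - j1.646 Ω.
Step 4 — Series with input arm Z1: Z_in = Z1 + (Z3 || Z2) = 1390 - j1.646 Ω = 1390∠-0.1° Ω.
Step 5 — Power factor: PF = cos(φ) = Re(Z)/|Z| = 1390/1390 = 1.
Step 6 — Type: Im(Z) = -1.646 ⇒ leading (phase φ = -0.1°).

PF = 1 (leading, φ = -0.1°)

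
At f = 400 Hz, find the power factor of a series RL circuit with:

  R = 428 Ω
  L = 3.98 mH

Step 1 — Angular frequency: ω = 2π·f = 2π·400 = 2513 rad/s.
Step 2 — Component impedances:
  R: Z = R = 428 Ω
  L: Z = jωL = j·2513·0.00398 = 0 + j10 Ω
Step 3 — Series combination: Z_total = R + L = 428 + j10 Ω = 428.1∠1.3° Ω.
Step 4 — Power factor: PF = cos(φ) = Re(Z)/|Z| = 428/428.12 = 0.9997.
Step 5 — Type: Im(Z) = 10 ⇒ lagging (phase φ = 1.3°).

PF = 0.9997 (lagging, φ = 1.3°)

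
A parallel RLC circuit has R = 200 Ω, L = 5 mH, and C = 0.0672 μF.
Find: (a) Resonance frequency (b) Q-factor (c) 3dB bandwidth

Step 1 — Resonance: ω₀ = 1/√(LC) = 1/√(0.005·6.72e-08) = 5.455e+04 rad/s.
Step 2 — f₀ = ω₀/(2π) = 8683 Hz.
Step 3 — Parallel Q: Q = R/(ω₀L) = 200/(5.455e+04·0.005) = 0.7332.
Step 4 — Bandwidth: Δω = ω₀/Q = 7.44e+04 rad/s; BW = Δω/(2π) = 1.184e+04 Hz.

(a) f₀ = 8683 Hz  (b) Q = 0.7332  (c) BW = 1.184e+04 Hz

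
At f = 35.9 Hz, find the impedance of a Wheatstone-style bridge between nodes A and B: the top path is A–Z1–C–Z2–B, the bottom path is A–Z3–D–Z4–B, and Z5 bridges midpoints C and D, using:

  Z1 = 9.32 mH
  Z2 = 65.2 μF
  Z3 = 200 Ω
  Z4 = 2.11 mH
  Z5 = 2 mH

Step 1 — Angular frequency: ω = 2π·f = 2π·35.9 = 225.6 rad/s.
Step 2 — Component impedances:
  Z1: Z = jωL = j·225.6·0.00932 = 0 + j2.102 Ω
  Z2: Z = 1/(jωC) = -j/(ω·C) = 0 - j68 Ω
  Z3: Z = R = 200 Ω
  Z4: Z = jωL = j·225.6·0.00211 = 0 + j0.4759 Ω
  Z5: Z = jωL = j·225.6·0.002 = 0 + j0.4511 Ω
Step 3 — Bridge requires nodal analysis (the Z5 bridge couples midpoints C and D, so the two paths cannot be reduced to a simple series/parallel combination). Setting node B to ground and injecting 1 A at node A, the 3-node admittance system at A, C, D solves to V_A = Z_AB = 0.03275 + j3.042 Ω = 3.042∠89.4° Ω.

Z = 0.03275 + j3.042 Ω = 3.042∠89.4° Ω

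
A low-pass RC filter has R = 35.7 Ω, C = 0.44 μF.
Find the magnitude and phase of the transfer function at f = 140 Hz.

Step 1 — Angular frequency: ω = 2π·140 = 879.6 rad/s.
Step 2 — Transfer function: H(jω) = 1/(1 + jωRC).
Step 3 — Denominator: 1 + jωRC = 1 + j·879.6·35.7·4.4e-07 = 1 + j0.01382.
Step 4 — H = 0.9998 - j0.01381.
Step 5 — Magnitude: |H| = 0.9999 (-0.0 dB); phase: φ = -0.8°.

|H| = 0.9999 (-0.0 dB), φ = -0.8°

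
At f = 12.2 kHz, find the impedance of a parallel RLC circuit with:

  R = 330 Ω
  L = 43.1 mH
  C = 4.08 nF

Step 1 — Angular frequency: ω = 2π·f = 2π·1.22e+04 = 7.665e+04 rad/s.
Step 2 — Component impedances:
  R: Z = R = 330 Ω
  L: Z = jωL = j·7.665e+04·0.0431 = 0 + j3304 Ω
  C: Z = 1/(jωC) = -j/(ω·C) = 0 - j3197 Ω
Step 3 — Parallel combination: 1/Z_total = 1/R + 1/L + 1/C; Z_total = 330 - j1.097 Ω = 330∠-0.2° Ω.

Z = 330 - j1.097 Ω = 330∠-0.2° Ω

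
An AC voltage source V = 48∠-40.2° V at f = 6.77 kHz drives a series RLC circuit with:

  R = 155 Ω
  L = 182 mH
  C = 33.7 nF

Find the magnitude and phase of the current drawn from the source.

Step 1 — Angular frequency: ω = 2π·f = 2π·6770 = 4.254e+04 rad/s.
Step 2 — Component impedances:
  R: Z = R = 155 Ω
  L: Z = jωL = j·4.254e+04·0.182 = 0 + j7742 Ω
  C: Z = 1/(jωC) = -j/(ω·C) = 0 - j697.6 Ω
Step 3 — Series combination: Z_total = R + L + C = 155 + j7044 Ω = 7046∠88.7° Ω.
Step 4 — Source phasor: V = 48∠-40.2° V = 36.66 - j30.98 V.
Step 5 — Ohm's law: I = V / Z_total = (36.66 - j30.98) / (155 + j7044) = -0.004282 - j0.005299 A.
Step 6 — Convert to polar: |I| = 0.006812 A, ∠I = -128.9°.

I = 0.006812∠-128.9° A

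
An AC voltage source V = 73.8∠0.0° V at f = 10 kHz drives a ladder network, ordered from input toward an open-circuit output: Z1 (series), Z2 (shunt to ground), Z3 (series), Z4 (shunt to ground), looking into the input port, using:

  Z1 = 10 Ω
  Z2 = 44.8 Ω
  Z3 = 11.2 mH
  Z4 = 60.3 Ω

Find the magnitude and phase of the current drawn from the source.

Step 1 — Angular frequency: ω = 2π·f = 2π·1e+04 = 6.283e+04 rad/s.
Step 2 — Component impedances:
  Z1: Z = R = 10 Ω
  Z2: Z = R = 44.8 Ω
  Z3: Z = jωL = j·6.283e+04·0.0112 = 0 + j703.7 Ω
  Z4: Z = R = 60.3 Ω
Step 3 — Ladder network (open output): work backward from the far end, alternating series and parallel combinations. Z_in = 54.38 + j2.79 Ω = 54.45∠2.9° Ω.
Step 4 — Source phasor: V = 73.8∠0.0° V = 73.8 V.
Step 5 — Ohm's law: I = V / Z_total = (73.8) / (54.38 + j2.79) = 1.353 - j0.06943 A.
Step 6 — Convert to polar: |I| = 1.355 A, ∠I = -2.9°.

I = 1.355∠-2.9° A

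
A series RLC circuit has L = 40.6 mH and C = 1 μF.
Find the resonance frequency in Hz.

Step 1 — Resonance condition Im(Z)=0 gives ω₀ = 1/√(LC).
Step 2 — ω₀ = 1/√(0.0406·1e-06) = 4963 rad/s.
Step 3 — f₀ = ω₀/(2π) = 789.9 Hz.

f₀ = 789.9 Hz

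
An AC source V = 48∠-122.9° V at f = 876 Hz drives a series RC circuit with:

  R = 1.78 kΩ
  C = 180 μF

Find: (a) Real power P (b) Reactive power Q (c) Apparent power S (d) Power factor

Step 1 — Angular frequency: ω = 2π·f = 2π·876 = 5504 rad/s.
Step 2 — Component impedances:
  R: Z = R = 1780 Ω
  C: Z = 1/(jωC) = -j/(ω·C) = 0 - j1.009 Ω
Step 3 — Series combination: Z_total = R + C = 1780 - j1.009 Ω = 1780∠-0.0° Ω.
Step 4 — Source phasor: V = 48∠-122.9° V = -26.07 - j40.3 V.
Step 5 — Current: I = V / Z = -0.01463 - j0.02265 A = 0.02697∠-122.9° A.
Step 6 — Complex power: S = V·I* = 1.294 - j0.000734 VA.
Step 7 — Real power: P = Re(S) = 1.294 W.
Step 8 — Reactive power: Q = Im(S) = -0.000734 VAR.
Step 9 — Apparent power: |S| = 1.294 VA.
Step 10 — Power factor: PF = P/|S| = 1 (leading).

(a) P = 1.294 W  (b) Q = -0.000734 VAR  (c) S = 1.294 VA  (d) PF = 1 (leading)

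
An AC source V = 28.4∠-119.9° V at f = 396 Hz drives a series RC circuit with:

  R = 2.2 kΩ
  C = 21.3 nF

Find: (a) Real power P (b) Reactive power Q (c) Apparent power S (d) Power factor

Step 1 — Angular frequency: ω = 2π·f = 2π·396 = 2488 rad/s.
Step 2 — Component impedances:
  R: Z = R = 2200 Ω
  C: Z = 1/(jωC) = -j/(ω·C) = 0 - j1.887e+04 Ω
Step 3 — Series combination: Z_total = R + C = 2200 - j1.887e+04 Ω = 1.9e+04∠-83.3° Ω.
Step 4 — Source phasor: V = 28.4∠-119.9° V = -14.16 - j24.62 V.
Step 5 — Current: I = V / Z = 0.001201 - j0.0008903 A = 0.001495∠-36.6° A.
Step 6 — Complex power: S = V·I* = 0.004917 - j0.04217 VA.
Step 7 — Real power: P = Re(S) = 0.004917 W.
Step 8 — Reactive power: Q = Im(S) = -0.04217 VAR.
Step 9 — Apparent power: |S| = 0.04246 VA.
Step 10 — Power factor: PF = P/|S| = 0.1158 (leading).

(a) P = 0.004917 W  (b) Q = -0.04217 VAR  (c) S = 0.04246 VA  (d) PF = 0.1158 (leading)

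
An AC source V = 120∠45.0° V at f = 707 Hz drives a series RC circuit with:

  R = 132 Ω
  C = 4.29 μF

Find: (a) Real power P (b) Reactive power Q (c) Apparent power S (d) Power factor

Step 1 — Angular frequency: ω = 2π·f = 2π·707 = 4442 rad/s.
Step 2 — Component impedances:
  R: Z = R = 132 Ω
  C: Z = 1/(jωC) = -j/(ω·C) = 0 - j52.47 Ω
Step 3 — Series combination: Z_total = R + C = 132 - j52.47 Ω = 142∠-21.7° Ω.
Step 4 — Source phasor: V = 120∠45.0° V = 84.85 + j84.85 V.
Step 5 — Current: I = V / Z = 0.3344 + j0.7758 A = 0.8448∠66.7° A.
Step 6 — Complex power: S = V·I* = 94.2 - j37.45 VA.
Step 7 — Real power: P = Re(S) = 94.2 W.
Step 8 — Reactive power: Q = Im(S) = -37.45 VAR.
Step 9 — Apparent power: |S| = 101.4 VA.
Step 10 — Power factor: PF = P/|S| = 0.9293 (leading).

(a) P = 94.2 W  (b) Q = -37.45 VAR  (c) S = 101.4 VA  (d) PF = 0.9293 (leading)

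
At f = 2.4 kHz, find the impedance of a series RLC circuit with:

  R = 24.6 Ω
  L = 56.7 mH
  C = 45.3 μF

Step 1 — Angular frequency: ω = 2π·f = 2π·2400 = 1.508e+04 rad/s.
Step 2 — Component impedances:
  R: Z = R = 24.6 Ω
  L: Z = jωL = j·1.508e+04·0.0567 = 0 + j855 Ω
  C: Z = 1/(jωC) = -j/(ω·C) = 0 - j1.464 Ω
Step 3 — Series combination: Z_total = R + L + C = 24.6 + j853.6 Ω = 853.9∠88.3° Ω.

Z = 24.6 + j853.6 Ω = 853.9∠88.3° Ω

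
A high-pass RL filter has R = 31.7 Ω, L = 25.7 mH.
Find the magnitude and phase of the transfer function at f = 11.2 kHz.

Step 1 — Angular frequency: ω = 2π·1.12e+04 = 7.037e+04 rad/s.
Step 2 — Transfer function: H(jω) = jωL/(R + jωL).
Step 3 — Numerator jωL = j·1809; denominator R + jωL = 31.7 + j1809.
Step 4 — H = 0.9997 + j0.01752.
Step 5 — Magnitude: |H| = 0.9998 (-0.0 dB); phase: φ = 1.0°.

|H| = 0.9998 (-0.0 dB), φ = 1.0°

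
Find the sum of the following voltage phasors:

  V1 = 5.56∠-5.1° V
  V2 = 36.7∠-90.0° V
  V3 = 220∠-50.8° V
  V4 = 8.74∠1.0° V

Step 1 — Convert each phasor to rectangular form:
  V1 = 5.56·(cos(-5.1°) + j·sin(-5.1°)) = 5.538 - j0.4943 V
  V2 = 36.7·(cos(-90.0°) + j·sin(-90.0°)) = 0 - j36.7 V
  V3 = 220·(cos(-50.8°) + j·sin(-50.8°)) = 139 - j170.5 V
  V4 = 8.74·(cos(1.0°) + j·sin(1.0°)) = 8.739 + j0.1525 V
Step 2 — Sum components: V_total = 153.3 - j207.5 V.
Step 3 — Convert to polar: |V_total| = 258 V, ∠V_total = -53.5°.

V_total = 258∠-53.5° V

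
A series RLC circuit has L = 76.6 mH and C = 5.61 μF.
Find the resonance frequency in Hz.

Step 1 — Resonance condition Im(Z)=0 gives ω₀ = 1/√(LC).
Step 2 — ω₀ = 1/√(0.0766·5.61e-06) = 1525 rad/s.
Step 3 — f₀ = ω₀/(2π) = 242.8 Hz.

f₀ = 242.8 Hz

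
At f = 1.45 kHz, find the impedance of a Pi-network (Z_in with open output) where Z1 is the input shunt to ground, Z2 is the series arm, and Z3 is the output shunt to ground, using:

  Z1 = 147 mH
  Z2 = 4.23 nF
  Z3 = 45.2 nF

Step 1 — Angular frequency: ω = 2π·f = 2π·1450 = 9111 rad/s.
Step 2 — Component impedances:
  Z1: Z = jωL = j·9111·0.147 = 0 + j1339 Ω
  Z2: Z = 1/(jωC) = -j/(ω·C) = 0 - j2.595e+04 Ω
  Z3: Z = 1/(jωC) = -j/(ω·C) = 0 - j2428 Ω
Step 3 — With open output, the series arm Z2 and the output shunt Z3 appear in series to ground: Z2 + Z3 = 0 - j2.838e+04 Ω.
Step 4 — Parallel with input shunt Z1: Z_in = Z1 || (Z2 + Z3) = 0 + j1406 Ω = 1406∠90.0° Ω.

Z = 0 + j1406 Ω = 1406∠90.0° Ω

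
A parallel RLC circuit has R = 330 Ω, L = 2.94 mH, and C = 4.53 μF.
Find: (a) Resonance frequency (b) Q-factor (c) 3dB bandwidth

Step 1 — Resonance: ω₀ = 1/√(LC) = 1/√(0.00294·4.53e-06) = 8665 rad/s.
Step 2 — f₀ = ω₀/(2π) = 1379 Hz.
Step 3 — Parallel Q: Q = R/(ω₀L) = 330/(8665·0.00294) = 12.95.
Step 4 — Bandwidth: Δω = ω₀/Q = 668.9 rad/s; BW = Δω/(2π) = 106.5 Hz.

(a) f₀ = 1379 Hz  (b) Q = 12.95  (c) BW = 106.5 Hz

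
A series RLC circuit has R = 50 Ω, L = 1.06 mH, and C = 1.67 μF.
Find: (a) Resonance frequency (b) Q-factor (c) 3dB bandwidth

Step 1 — Resonance: ω₀ = 1/√(LC) = 1/√(0.00106·1.67e-06) = 2.377e+04 rad/s.
Step 2 — f₀ = ω₀/(2π) = 3783 Hz.
Step 3 — Series Q: Q = ω₀L/R = 2.377e+04·0.00106/50 = 0.5039.
Step 4 — Bandwidth: Δω = ω₀/Q = 4.717e+04 rad/s; BW = Δω/(2π) = 7507 Hz.

(a) f₀ = 3783 Hz  (b) Q = 0.5039  (c) BW = 7507 Hz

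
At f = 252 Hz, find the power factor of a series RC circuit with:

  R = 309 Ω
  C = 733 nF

Step 1 — Angular frequency: ω = 2π·f = 2π·252 = 1583 rad/s.
Step 2 — Component impedances:
  R: Z = R = 309 Ω
  C: Z = 1/(jωC) = -j/(ω·C) = 0 - j861.6 Ω
Step 3 — Series combination: Z_total = R + C = 309 - j861.6 Ω = 915.4∠-70.3° Ω.
Step 4 — Power factor: PF = cos(φ) = Re(Z)/|Z| = 309/915.4 = 0.3376.
Step 5 — Type: Im(Z) = -861.6 ⇒ leading (phase φ = -70.3°).

PF = 0.3376 (leading, φ = -70.3°)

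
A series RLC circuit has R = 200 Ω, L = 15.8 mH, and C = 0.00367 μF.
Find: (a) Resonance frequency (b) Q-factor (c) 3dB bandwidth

Step 1 — Resonance condition Im(Z)=0 gives ω₀ = 1/√(LC).
Step 2 — ω₀ = 1/√(0.0158·3.67e-09) = 1.313e+05 rad/s.
Step 3 — f₀ = ω₀/(2π) = 2.09e+04 Hz.
Step 4 — Series Q: Q = ω₀L/R = 1.313e+05·0.0158/200 = 10.37.
Step 5 — 3dB bandwidth: Δω = ω₀/Q = 1.266e+04 rad/s; BW = Δω/(2π) = 2015 Hz.

(a) f₀ = 2.09e+04 Hz  (b) Q = 10.37  (c) BW = 2015 Hz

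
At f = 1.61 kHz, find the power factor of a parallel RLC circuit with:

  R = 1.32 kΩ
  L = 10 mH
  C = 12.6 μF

Step 1 — Angular frequency: ω = 2π·f = 2π·1610 = 1.012e+04 rad/s.
Step 2 — Component impedances:
  R: Z = R = 1320 Ω
  L: Z = jωL = j·1.012e+04·0.01 = 0 + j101.2 Ω
  C: Z = 1/(jωC) = -j/(ω·C) = 0 - j7.846 Ω
Step 3 — Parallel combination: 1/Z_total = 1/R + 1/L + 1/C; Z_total = 0.0548 - j8.505 Ω = 8.505∠-89.6° Ω.
Step 4 — Power factor: PF = cos(φ) = Re(Z)/|Z| = 0.0548/8.505 = 0.006443.
Step 5 — Type: Im(Z) = -8.505 ⇒ leading (phase φ = -89.6°).

PF = 0.006443 (leading, φ = -89.6°)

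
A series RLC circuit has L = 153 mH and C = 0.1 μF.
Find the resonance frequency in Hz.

Step 1 — Resonance condition Im(Z)=0 gives ω₀ = 1/√(LC).
Step 2 — ω₀ = 1/√(0.153·1e-07) = 8085 rad/s.
Step 3 — f₀ = ω₀/(2π) = 1287 Hz.

f₀ = 1287 Hz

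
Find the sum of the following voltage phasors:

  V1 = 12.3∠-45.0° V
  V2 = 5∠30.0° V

Step 1 — Convert each phasor to rectangular form:
  V1 = 12.3·(cos(-45.0°) + j·sin(-45.0°)) = 8.697 - j8.697 V
  V2 = 5·(cos(30.0°) + j·sin(30.0°)) = 4.33 + j2.5 V
Step 2 — Sum components: V_total = 13.03 - j6.197 V.
Step 3 — Convert to polar: |V_total| = 14.43 V, ∠V_total = -25.4°.

V_total = 14.43∠-25.4° V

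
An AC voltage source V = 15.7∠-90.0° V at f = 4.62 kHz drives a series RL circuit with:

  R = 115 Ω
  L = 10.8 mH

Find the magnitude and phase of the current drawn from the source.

Step 1 — Angular frequency: ω = 2π·f = 2π·4620 = 2.903e+04 rad/s.
Step 2 — Component impedances:
  R: Z = R = 115 Ω
  L: Z = jωL = j·2.903e+04·0.0108 = 0 + j313.5 Ω
Step 3 — Series combination: Z_total = R + L = 115 + j313.5 Ω = 333.9∠69.9° Ω.
Step 4 — Source phasor: V = 15.7∠-90.0° V = 0 - j15.7 V.
Step 5 — Ohm's law: I = V / Z_total = (0 - j15.7) / (115 + j313.5) = -0.04414 - j0.01619 A.
Step 6 — Convert to polar: |I| = 0.04702 A, ∠I = -159.9°.

I = 0.04702∠-159.9° A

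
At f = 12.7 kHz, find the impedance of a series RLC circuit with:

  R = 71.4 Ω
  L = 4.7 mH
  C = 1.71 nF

Step 1 — Angular frequency: ω = 2π·f = 2π·1.27e+04 = 7.98e+04 rad/s.
Step 2 — Component impedances:
  R: Z = R = 71.4 Ω
  L: Z = jωL = j·7.98e+04·0.0047 = 0 + j375 Ω
  C: Z = 1/(jωC) = -j/(ω·C) = 0 - j7329 Ω
Step 3 — Series combination: Z_total = R + L + C = 71.4 - j6954 Ω = 6954∠-89.4° Ω.

Z = 71.4 - j6954 Ω = 6954∠-89.4° Ω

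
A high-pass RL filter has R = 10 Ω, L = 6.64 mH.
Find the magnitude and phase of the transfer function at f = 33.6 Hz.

Step 1 — Angular frequency: ω = 2π·33.6 = 211.1 rad/s.
Step 2 — Transfer function: H(jω) = jωL/(R + jωL).
Step 3 — Numerator jωL = j·1.402; denominator R + jωL = 10 + j1.402.
Step 4 — H = 0.01927 + j0.1375.
Step 5 — Magnitude: |H| = 0.1388 (-17.2 dB); phase: φ = 82.0°.

|H| = 0.1388 (-17.2 dB), φ = 82.0°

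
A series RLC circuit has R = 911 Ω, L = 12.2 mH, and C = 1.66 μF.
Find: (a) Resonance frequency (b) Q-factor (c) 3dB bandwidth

Step 1 — Resonance: ω₀ = 1/√(LC) = 1/√(0.0122·1.66e-06) = 7027 rad/s.
Step 2 — f₀ = ω₀/(2π) = 1118 Hz.
Step 3 — Series Q: Q = ω₀L/R = 7027·0.0122/911 = 0.0941.
Step 4 — Bandwidth: Δω = ω₀/Q = 7.467e+04 rad/s; BW = Δω/(2π) = 1.188e+04 Hz.

(a) f₀ = 1118 Hz  (b) Q = 0.0941  (c) BW = 1.188e+04 Hz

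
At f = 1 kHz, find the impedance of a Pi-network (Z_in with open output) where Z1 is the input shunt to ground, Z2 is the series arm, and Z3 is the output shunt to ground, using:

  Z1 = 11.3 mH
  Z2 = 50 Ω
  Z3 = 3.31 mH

Step 1 — Angular frequency: ω = 2π·f = 2π·1000 = 6283 rad/s.
Step 2 — Component impedances:
  Z1: Z = jωL = j·6283·0.0113 = 0 + j71 Ω
  Z2: Z = R = 50 Ω
  Z3: Z = jωL = j·6283·0.00331 = 0 + j20.8 Ω
Step 3 — With open output, the series arm Z2 and the output shunt Z3 appear in series to ground: Z2 + Z3 = 50 + j20.8 Ω.
Step 4 — Parallel with input shunt Z1: Z_in = Z1 || (Z2 + Z3) = 23.07 + j28.65 Ω = 36.78∠51.2° Ω.

Z = 23.07 + j28.65 Ω = 36.78∠51.2° Ω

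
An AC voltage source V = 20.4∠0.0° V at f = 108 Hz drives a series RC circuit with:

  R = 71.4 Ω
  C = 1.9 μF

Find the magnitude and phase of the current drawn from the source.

Step 1 — Angular frequency: ω = 2π·f = 2π·108 = 678.6 rad/s.
Step 2 — Component impedances:
  R: Z = R = 71.4 Ω
  C: Z = 1/(jωC) = -j/(ω·C) = 0 - j775.6 Ω
Step 3 — Series combination: Z_total = R + C = 71.4 - j775.6 Ω = 778.9∠-84.7° Ω.
Step 4 — Source phasor: V = 20.4∠0.0° V = 20.4 V.
Step 5 — Ohm's law: I = V / Z_total = (20.4) / (71.4 - j775.6) = 0.002401 + j0.02608 A.
Step 6 — Convert to polar: |I| = 0.02619 A, ∠I = 84.7°.

I = 0.02619∠84.7° A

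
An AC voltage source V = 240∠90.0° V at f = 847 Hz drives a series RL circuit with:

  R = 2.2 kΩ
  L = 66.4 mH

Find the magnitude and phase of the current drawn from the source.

Step 1 — Angular frequency: ω = 2π·f = 2π·847 = 5322 rad/s.
Step 2 — Component impedances:
  R: Z = R = 2200 Ω
  L: Z = jωL = j·5322·0.0664 = 0 + j353.4 Ω
Step 3 — Series combination: Z_total = R + L = 2200 + j353.4 Ω = 2228∠9.1° Ω.
Step 4 — Source phasor: V = 240∠90.0° V = 0 + j240 V.
Step 5 — Ohm's law: I = V / Z_total = (0 + j240) / (2200 + j353.4) = 0.01708 + j0.1063 A.
Step 6 — Convert to polar: |I| = 0.1077 A, ∠I = 80.9°.

I = 0.1077∠80.9° A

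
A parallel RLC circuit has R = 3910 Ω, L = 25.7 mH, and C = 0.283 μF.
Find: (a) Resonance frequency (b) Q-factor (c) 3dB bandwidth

Step 1 — Resonance: ω₀ = 1/√(LC) = 1/√(0.0257·2.83e-07) = 1.173e+04 rad/s.
Step 2 — f₀ = ω₀/(2π) = 1866 Hz.
Step 3 — Parallel Q: Q = R/(ω₀L) = 3910/(1.173e+04·0.0257) = 12.97.
Step 4 — Bandwidth: Δω = ω₀/Q = 903.7 rad/s; BW = Δω/(2π) = 143.8 Hz.

(a) f₀ = 1866 Hz  (b) Q = 12.97  (c) BW = 143.8 Hz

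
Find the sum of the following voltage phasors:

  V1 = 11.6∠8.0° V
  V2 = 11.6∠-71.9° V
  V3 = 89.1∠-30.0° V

Step 1 — Convert each phasor to rectangular form:
  V1 = 11.6·(cos(8.0°) + j·sin(8.0°)) = 11.49 + j1.614 V
  V2 = 11.6·(cos(-71.9°) + j·sin(-71.9°)) = 3.604 - j11.03 V
  V3 = 89.1·(cos(-30.0°) + j·sin(-30.0°)) = 77.16 - j44.55 V
Step 2 — Sum components: V_total = 92.25 - j53.96 V.
Step 3 — Convert to polar: |V_total| = 106.9 V, ∠V_total = -30.3°.

V_total = 106.9∠-30.3° V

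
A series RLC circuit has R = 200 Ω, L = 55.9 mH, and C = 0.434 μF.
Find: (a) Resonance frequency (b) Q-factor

Step 1 — Resonance condition Im(Z)=0 gives ω₀ = 1/√(LC).
Step 2 — ω₀ = 1/√(0.0559·4.34e-07) = 6420 rad/s.
Step 3 — f₀ = ω₀/(2π) = 1022 Hz.
Step 4 — Series Q: Q = ω₀L/R = 6420·0.0559/200 = 1.794.

(a) f₀ = 1022 Hz  (b) Q = 1.794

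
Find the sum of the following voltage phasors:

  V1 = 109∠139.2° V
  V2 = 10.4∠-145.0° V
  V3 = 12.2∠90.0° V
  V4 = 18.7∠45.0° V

Step 1 — Convert each phasor to rectangular form:
  V1 = 109·(cos(139.2°) + j·sin(139.2°)) = -82.51 + j71.22 V
  V2 = 10.4·(cos(-145.0°) + j·sin(-145.0°)) = -8.519 - j5.965 V
  V3 = 12.2·(cos(90.0°) + j·sin(90.0°)) = 0 + j12.2 V
  V4 = 18.7·(cos(45.0°) + j·sin(45.0°)) = 13.22 + j13.22 V
Step 2 — Sum components: V_total = -77.81 + j90.68 V.
Step 3 — Convert to polar: |V_total| = 119.5 V, ∠V_total = 130.6°.

V_total = 119.5∠130.6° V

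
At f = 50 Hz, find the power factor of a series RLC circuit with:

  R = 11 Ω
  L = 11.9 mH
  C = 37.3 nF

Step 1 — Angular frequency: ω = 2π·f = 2π·50 = 314.2 rad/s.
Step 2 — Component impedances:
  R: Z = R = 11 Ω
  L: Z = jωL = j·314.2·0.0119 = 0 + j3.738 Ω
  C: Z = 1/(jωC) = -j/(ω·C) = 0 - j8.534e+04 Ω
Step 3 — Series combination: Z_total = R + L + C = 11 - j8.533e+04 Ω = 8.533e+04∠-90.0° Ω.
Step 4 — Power factor: PF = cos(φ) = Re(Z)/|Z| = 11/8.533e+04 = 0.0001289.
Step 5 — Type: Im(Z) = -8.533e+04 ⇒ leading (phase φ = -90.0°).

PF = 0.0001289 (leading, φ = -90.0°)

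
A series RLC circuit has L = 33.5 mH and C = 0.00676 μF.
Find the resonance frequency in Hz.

Step 1 — Resonance condition Im(Z)=0 gives ω₀ = 1/√(LC).
Step 2 — ω₀ = 1/√(0.0335·6.76e-09) = 6.645e+04 rad/s.
Step 3 — f₀ = ω₀/(2π) = 1.058e+04 Hz.

f₀ = 1.058e+04 Hz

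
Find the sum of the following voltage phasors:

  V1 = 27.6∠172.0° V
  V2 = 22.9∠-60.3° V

Step 1 — Convert each phasor to rectangular form:
  V1 = 27.6·(cos(172.0°) + j·sin(172.0°)) = -27.33 + j3.841 V
  V2 = 22.9·(cos(-60.3°) + j·sin(-60.3°)) = 11.35 - j19.89 V
Step 2 — Sum components: V_total = -15.99 - j16.05 V.
Step 3 — Convert to polar: |V_total| = 22.65 V, ∠V_total = -134.9°.

V_total = 22.65∠-134.9° V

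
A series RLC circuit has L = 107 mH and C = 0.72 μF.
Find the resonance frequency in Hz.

Step 1 — Resonance condition Im(Z)=0 gives ω₀ = 1/√(LC).
Step 2 — ω₀ = 1/√(0.107·7.2e-07) = 3603 rad/s.
Step 3 — f₀ = ω₀/(2π) = 573.4 Hz.

f₀ = 573.4 Hz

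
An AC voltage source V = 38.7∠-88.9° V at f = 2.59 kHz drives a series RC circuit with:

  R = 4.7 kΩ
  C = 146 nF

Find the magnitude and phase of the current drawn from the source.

Step 1 — Angular frequency: ω = 2π·f = 2π·2590 = 1.627e+04 rad/s.
Step 2 — Component impedances:
  R: Z = R = 4700 Ω
  C: Z = 1/(jωC) = -j/(ω·C) = 0 - j420.9 Ω
Step 3 — Series combination: Z_total = R + C = 4700 - j420.9 Ω = 4719∠-5.1° Ω.
Step 4 — Source phasor: V = 38.7∠-88.9° V = 0.7429 - j38.69 V.
Step 5 — Ohm's law: I = V / Z_total = (0.7429 - j38.69) / (4700 - j420.9) = 0.0008882 - j0.008153 A.
Step 6 — Convert to polar: |I| = 0.008201 A, ∠I = -83.8°.

I = 0.008201∠-83.8° A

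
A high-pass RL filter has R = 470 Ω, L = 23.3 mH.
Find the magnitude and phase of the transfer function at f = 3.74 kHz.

Step 1 — Angular frequency: ω = 2π·3740 = 2.35e+04 rad/s.
Step 2 — Transfer function: H(jω) = jωL/(R + jωL).
Step 3 — Numerator jωL = j·547.5; denominator R + jωL = 470 + j547.5.
Step 4 — H = 0.5758 + j0.4942.
Step 5 — Magnitude: |H| = 0.7588 (-2.4 dB); phase: φ = 40.6°.

|H| = 0.7588 (-2.4 dB), φ = 40.6°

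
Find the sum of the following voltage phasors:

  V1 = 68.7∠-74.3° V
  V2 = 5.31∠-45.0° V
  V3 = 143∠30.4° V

Step 1 — Convert each phasor to rectangular form:
  V1 = 68.7·(cos(-74.3°) + j·sin(-74.3°)) = 18.59 - j66.14 V
  V2 = 5.31·(cos(-45.0°) + j·sin(-45.0°)) = 3.755 - j3.755 V
  V3 = 143·(cos(30.4°) + j·sin(30.4°)) = 123.3 + j72.36 V
Step 2 — Sum components: V_total = 145.7 + j2.471 V.
Step 3 — Convert to polar: |V_total| = 145.7 V, ∠V_total = 1.0°.

V_total = 145.7∠1.0° V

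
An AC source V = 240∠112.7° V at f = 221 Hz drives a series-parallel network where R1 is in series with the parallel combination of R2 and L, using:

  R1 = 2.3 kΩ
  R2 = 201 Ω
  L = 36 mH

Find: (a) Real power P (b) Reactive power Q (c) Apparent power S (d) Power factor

Step 1 — Angular frequency: ω = 2π·f = 2π·221 = 1389 rad/s.
Step 2 — Component impedances:
  R1: Z = R = 2300 Ω
  R2: Z = R = 201 Ω
  L: Z = jωL = j·1389·0.036 = 0 + j49.99 Ω
Step 3 — Parallel branch: R2 || L = 1/(1/R2 + 1/L) = 11.71 + j47.08 Ω.
Step 4 — Series with R1: Z_total = R1 + (R2 || L) = 2312 + j47.08 Ω = 2312∠1.2° Ω.
Step 5 — Source phasor: V = 240∠112.7° V = -92.62 + j221.4 V.
Step 6 — Current: I = V / Z = -0.0381 + j0.09655 A = 0.1038∠111.5° A.
Step 7 — Complex power: S = V·I* = 24.91 + j0.5072 VA.
Step 8 — Real power: P = Re(S) = 24.91 W.
Step 9 — Reactive power: Q = Im(S) = 0.5072 VAR.
Step 10 — Apparent power: |S| = 24.91 VA.
Step 11 — Power factor: PF = P/|S| = 0.9998 (lagging).

(a) P = 24.91 W  (b) Q = 0.5072 VAR  (c) S = 24.91 VA  (d) PF = 0.9998 (lagging)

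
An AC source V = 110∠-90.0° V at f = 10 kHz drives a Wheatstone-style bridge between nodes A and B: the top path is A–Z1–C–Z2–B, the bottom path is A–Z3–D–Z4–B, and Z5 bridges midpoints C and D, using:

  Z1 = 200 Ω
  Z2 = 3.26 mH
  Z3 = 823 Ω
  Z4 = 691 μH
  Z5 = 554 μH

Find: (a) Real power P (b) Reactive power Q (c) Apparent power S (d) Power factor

Step 1 — Angular frequency: ω = 2π·f = 2π·1e+04 = 6.283e+04 rad/s.
Step 2 — Component impedances:
  Z1: Z = R = 200 Ω
  Z2: Z = jωL = j·6.283e+04·0.00326 = 0 + j204.8 Ω
  Z3: Z = R = 823 Ω
  Z4: Z = jωL = j·6.283e+04·0.000691 = 0 + j43.42 Ω
  Z5: Z = jωL = j·6.283e+04·0.000554 = 0 + j34.81 Ω
Step 3 — Bridge requires nodal analysis (the Z5 bridge couples midpoints C and D, so the two paths cannot be reduced to a simple series/parallel combination). Setting node B to ground and injecting 1 A at node A, the 3-node admittance system at A, C, D solves to V_A = Z_AB = 161.3 + j47.91 Ω = 168.2∠16.5° Ω.
Step 4 — Source phasor: V = 110∠-90.0° V = 0 - j110 V.
Step 5 — Current: I = V / Z = -0.1862 - j0.6268 A = 0.6539∠-106.5° A.
Step 6 — Complex power: S = V·I* = 68.95 + j20.49 VA.
Step 7 — Real power: P = Re(S) = 68.95 W.
Step 8 — Reactive power: Q = Im(S) = 20.49 VAR.
Step 9 — Apparent power: |S| = 71.93 VA.
Step 10 — Power factor: PF = P/|S| = 0.9586 (lagging).

(a) P = 68.95 W  (b) Q = 20.49 VAR  (c) S = 71.93 VA  (d) PF = 0.9586 (lagging)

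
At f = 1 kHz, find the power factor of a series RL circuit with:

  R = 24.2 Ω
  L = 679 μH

Step 1 — Angular frequency: ω = 2π·f = 2π·1000 = 6283 rad/s.
Step 2 — Component impedances:
  R: Z = R = 24.2 Ω
  L: Z = jωL = j·6283·0.000679 = 0 + j4.266 Ω
Step 3 — Series combination: Z_total = R + L = 24.2 + j4.266 Ω = 24.57∠10.0° Ω.
Step 4 — Power factor: PF = cos(φ) = Re(Z)/|Z| = 24.2/24.573 = 0.9848.
Step 5 — Type: Im(Z) = 4.266 ⇒ lagging (phase φ = 10.0°).

PF = 0.9848 (lagging, φ = 10.0°)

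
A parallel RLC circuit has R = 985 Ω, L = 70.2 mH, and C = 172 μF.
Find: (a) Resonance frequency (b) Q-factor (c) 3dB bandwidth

Step 1 — Resonance: ω₀ = 1/√(LC) = 1/√(0.0702·0.000172) = 287.8 rad/s.
Step 2 — f₀ = ω₀/(2π) = 45.8 Hz.
Step 3 — Parallel Q: Q = R/(ω₀L) = 985/(287.8·0.0702) = 48.76.
Step 4 — Bandwidth: Δω = ω₀/Q = 5.902 rad/s; BW = Δω/(2π) = 0.9394 Hz.

(a) f₀ = 45.8 Hz  (b) Q = 48.76  (c) BW = 0.9394 Hz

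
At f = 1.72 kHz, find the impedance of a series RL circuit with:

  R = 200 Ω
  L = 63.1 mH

Step 1 — Angular frequency: ω = 2π·f = 2π·1720 = 1.081e+04 rad/s.
Step 2 — Component impedances:
  R: Z = R = 200 Ω
  L: Z = jωL = j·1.081e+04·0.0631 = 0 + j681.9 Ω
Step 3 — Series combination: Z_total = R + L = 200 + j681.9 Ω = 710.7∠73.7° Ω.

Z = 200 + j681.9 Ω = 710.7∠73.7° Ω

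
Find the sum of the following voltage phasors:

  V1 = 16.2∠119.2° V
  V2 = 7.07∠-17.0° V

Step 1 — Convert each phasor to rectangular form:
  V1 = 16.2·(cos(119.2°) + j·sin(119.2°)) = -7.903 + j14.14 V
  V2 = 7.07·(cos(-17.0°) + j·sin(-17.0°)) = 6.761 - j2.067 V
Step 2 — Sum components: V_total = -1.142 + j12.07 V.
Step 3 — Convert to polar: |V_total| = 12.13 V, ∠V_total = 95.4°.

V_total = 12.13∠95.4° V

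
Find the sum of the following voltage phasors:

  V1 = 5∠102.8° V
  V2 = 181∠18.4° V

Step 1 — Convert each phasor to rectangular form:
  V1 = 5·(cos(102.8°) + j·sin(102.8°)) = -1.108 + j4.876 V
  V2 = 181·(cos(18.4°) + j·sin(18.4°)) = 171.7 + j57.13 V
Step 2 — Sum components: V_total = 170.6 + j62.01 V.
Step 3 — Convert to polar: |V_total| = 181.6 V, ∠V_total = 20.0°.

V_total = 181.6∠20.0° V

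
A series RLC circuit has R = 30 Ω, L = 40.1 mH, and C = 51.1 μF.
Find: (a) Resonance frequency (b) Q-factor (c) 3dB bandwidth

Step 1 — Resonance condition Im(Z)=0 gives ω₀ = 1/√(LC).
Step 2 — ω₀ = 1/√(0.0401·5.11e-05) = 698.6 rad/s.
Step 3 — f₀ = ω₀/(2π) = 111.2 Hz.
Step 4 — Series Q: Q = ω₀L/R = 698.6·0.0401/30 = 0.9338.
Step 5 — 3dB bandwidth: Δω = ω₀/Q = 748.1 rad/s; BW = Δω/(2π) = 119.1 Hz.

(a) f₀ = 111.2 Hz  (b) Q = 0.9338  (c) BW = 119.1 Hz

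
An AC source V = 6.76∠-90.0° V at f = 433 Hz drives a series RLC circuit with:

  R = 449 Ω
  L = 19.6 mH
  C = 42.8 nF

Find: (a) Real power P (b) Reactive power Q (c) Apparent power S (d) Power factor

Step 1 — Angular frequency: ω = 2π·f = 2π·433 = 2721 rad/s.
Step 2 — Component impedances:
  R: Z = R = 449 Ω
  L: Z = jωL = j·2721·0.0196 = 0 + j53.32 Ω
  C: Z = 1/(jωC) = -j/(ω·C) = 0 - j8588 Ω
Step 3 — Series combination: Z_total = R + L + C = 449 - j8535 Ω = 8546∠-87.0° Ω.
Step 4 — Source phasor: V = 6.76∠-90.0° V = 0 - j6.76 V.
Step 5 — Current: I = V / Z = 0.0007899 - j4.156e-05 A = 0.000791∠-3.0° A.
Step 6 — Complex power: S = V·I* = 0.0002809 - j0.00534 VA.
Step 7 — Real power: P = Re(S) = 0.0002809 W.
Step 8 — Reactive power: Q = Im(S) = -0.00534 VAR.
Step 9 — Apparent power: |S| = 0.005347 VA.
Step 10 — Power factor: PF = P/|S| = 0.05254 (leading).

(a) P = 0.0002809 W  (b) Q = -0.00534 VAR  (c) S = 0.005347 VA  (d) PF = 0.05254 (leading)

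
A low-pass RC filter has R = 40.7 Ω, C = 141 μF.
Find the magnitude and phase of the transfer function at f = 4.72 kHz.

Step 1 — Angular frequency: ω = 2π·4720 = 2.966e+04 rad/s.
Step 2 — Transfer function: H(jω) = 1/(1 + jωRC).
Step 3 — Denominator: 1 + jωRC = 1 + j·2.966e+04·40.7·0.000141 = 1 + j170.2.
Step 4 — H = 3.452e-05 - j0.005876.
Step 5 — Magnitude: |H| = 0.005876 (-44.6 dB); phase: φ = -89.7°.

|H| = 0.005876 (-44.6 dB), φ = -89.7°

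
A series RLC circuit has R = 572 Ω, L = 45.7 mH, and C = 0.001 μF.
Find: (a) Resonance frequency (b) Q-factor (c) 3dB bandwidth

Step 1 — Resonance: ω₀ = 1/√(LC) = 1/√(0.0457·1e-09) = 1.479e+05 rad/s.
Step 2 — f₀ = ω₀/(2π) = 2.354e+04 Hz.
Step 3 — Series Q: Q = ω₀L/R = 1.479e+05·0.0457/572 = 11.82.
Step 4 — Bandwidth: Δω = ω₀/Q = 1.252e+04 rad/s; BW = Δω/(2π) = 1992 Hz.

(a) f₀ = 2.354e+04 Hz  (b) Q = 11.82  (c) BW = 1992 Hz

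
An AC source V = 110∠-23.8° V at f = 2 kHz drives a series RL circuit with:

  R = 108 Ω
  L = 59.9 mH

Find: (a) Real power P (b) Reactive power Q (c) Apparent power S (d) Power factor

Step 1 — Angular frequency: ω = 2π·f = 2π·2000 = 1.257e+04 rad/s.
Step 2 — Component impedances:
  R: Z = R = 108 Ω
  L: Z = jωL = j·1.257e+04·0.0599 = 0 + j752.7 Ω
Step 3 — Series combination: Z_total = R + L = 108 + j752.7 Ω = 760.4∠81.8° Ω.
Step 4 — Source phasor: V = 110∠-23.8° V = 100.6 - j44.39 V.
Step 5 — Current: I = V / Z = -0.03899 - j0.1393 A = 0.1447∠-105.6° A.
Step 6 — Complex power: S = V·I* = 2.26 + j15.75 VA.
Step 7 — Real power: P = Re(S) = 2.26 W.
Step 8 — Reactive power: Q = Im(S) = 15.75 VAR.
Step 9 — Apparent power: |S| = 15.91 VA.
Step 10 — Power factor: PF = P/|S| = 0.142 (lagging).

(a) P = 2.26 W  (b) Q = 15.75 VAR  (c) S = 15.91 VA  (d) PF = 0.142 (lagging)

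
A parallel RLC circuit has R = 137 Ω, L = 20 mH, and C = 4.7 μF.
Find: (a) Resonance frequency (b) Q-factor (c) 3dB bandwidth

Step 1 — Resonance: ω₀ = 1/√(LC) = 1/√(0.02·4.7e-06) = 3262 rad/s.
Step 2 — f₀ = ω₀/(2π) = 519.1 Hz.
Step 3 — Parallel Q: Q = R/(ω₀L) = 137/(3262·0.02) = 2.1.
Step 4 — Bandwidth: Δω = ω₀/Q = 1553 rad/s; BW = Δω/(2π) = 247.2 Hz.

(a) f₀ = 519.1 Hz  (b) Q = 2.1  (c) BW = 247.2 Hz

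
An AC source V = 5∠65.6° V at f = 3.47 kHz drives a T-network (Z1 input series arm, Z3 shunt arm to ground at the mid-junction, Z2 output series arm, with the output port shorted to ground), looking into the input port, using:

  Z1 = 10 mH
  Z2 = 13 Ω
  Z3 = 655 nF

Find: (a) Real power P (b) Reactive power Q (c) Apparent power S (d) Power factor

Step 1 — Angular frequency: ω = 2π·f = 2π·3470 = 2.18e+04 rad/s.
Step 2 — Component impedances:
  Z1: Z = jωL = j·2.18e+04·0.01 = 0 + j218 Ω
  Z2: Z = R = 13 Ω
  Z3: Z = 1/(jωC) = -j/(ω·C) = 0 - j70.02 Ω
Step 3 — With the output port shorted to ground, the output series arm Z2 runs from the junction to ground; the shunt arm Z3 also runs from the junction to ground. They appear in parallel: Z3 || Z2 = 12.57 - j2.333 Ω.
Step 4 — Series with input arm Z1: Z_in = Z1 + (Z3 || Z2) = 12.57 + j215.7 Ω = 216.1∠86.7° Ω.
Step 5 — Source phasor: V = 5∠65.6° V = 2.066 + j4.553 V.
Step 6 — Current: I = V / Z = 0.0216 - j0.008318 A = 0.02314∠-21.1° A.
Step 7 — Complex power: S = V·I* = 0.00673 + j0.1155 VA.
Step 8 — Real power: P = Re(S) = 0.00673 W.
Step 9 — Reactive power: Q = Im(S) = 0.1155 VAR.
Step 10 — Apparent power: |S| = 0.1157 VA.
Step 11 — Power factor: PF = P/|S| = 0.05816 (lagging).

(a) P = 0.00673 W  (b) Q = 0.1155 VAR  (c) S = 0.1157 VA  (d) PF = 0.05816 (lagging)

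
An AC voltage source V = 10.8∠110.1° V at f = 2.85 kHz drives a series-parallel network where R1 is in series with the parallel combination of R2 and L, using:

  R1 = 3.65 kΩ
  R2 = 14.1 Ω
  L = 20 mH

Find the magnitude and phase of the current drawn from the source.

Step 1 — Angular frequency: ω = 2π·f = 2π·2850 = 1.791e+04 rad/s.
Step 2 — Component impedances:
  R1: Z = R = 3650 Ω
  R2: Z = R = 14.1 Ω
  L: Z = jωL = j·1.791e+04·0.02 = 0 + j358.1 Ω
Step 3 — Parallel branch: R2 || L = 1/(1/R2 + 1/L) = 14.08 + j0.5543 Ω.
Step 4 — Series with R1: Z_total = R1 + (R2 || L) = 3664 + j0.5543 Ω = 3664∠0.0° Ω.
Step 5 — Source phasor: V = 10.8∠110.1° V = -3.712 + j10.14 V.
Step 6 — Ohm's law: I = V / Z_total = (-3.712 + j10.14) / (3664 + j0.5543) = -0.001013 + j0.002768 A.
Step 7 — Convert to polar: |I| = 0.002948 A, ∠I = 110.1°.

I = 0.002948∠110.1° A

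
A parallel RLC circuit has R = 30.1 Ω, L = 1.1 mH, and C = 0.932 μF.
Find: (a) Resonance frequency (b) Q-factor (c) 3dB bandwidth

Step 1 — Resonance: ω₀ = 1/√(LC) = 1/√(0.0011·9.32e-07) = 3.123e+04 rad/s.
Step 2 — f₀ = ω₀/(2π) = 4971 Hz.
Step 3 — Parallel Q: Q = R/(ω₀L) = 30.1/(3.123e+04·0.0011) = 0.8761.
Step 4 — Bandwidth: Δω = ω₀/Q = 3.565e+04 rad/s; BW = Δω/(2π) = 5673 Hz.

(a) f₀ = 4971 Hz  (b) Q = 0.8761  (c) BW = 5673 Hz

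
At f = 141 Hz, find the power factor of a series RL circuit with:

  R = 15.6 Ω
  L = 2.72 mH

Step 1 — Angular frequency: ω = 2π·f = 2π·141 = 885.9 rad/s.
Step 2 — Component impedances:
  R: Z = R = 15.6 Ω
  L: Z = jωL = j·885.9·0.00272 = 0 + j2.41 Ω
Step 3 — Series combination: Z_total = R + L = 15.6 + j2.41 Ω = 15.79∠8.8° Ω.
Step 4 — Power factor: PF = cos(φ) = Re(Z)/|Z| = 15.6/15.785 = 0.9883.
Step 5 — Type: Im(Z) = 2.41 ⇒ lagging (phase φ = 8.8°).

PF = 0.9883 (lagging, φ = 8.8°)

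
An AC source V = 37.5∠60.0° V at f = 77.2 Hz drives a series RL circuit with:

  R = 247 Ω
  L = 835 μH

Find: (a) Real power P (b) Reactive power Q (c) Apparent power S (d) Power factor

Step 1 — Angular frequency: ω = 2π·f = 2π·77.2 = 485.1 rad/s.
Step 2 — Component impedances:
  R: Z = R = 247 Ω
  L: Z = jωL = j·485.1·0.000835 = 0 + j0.405 Ω
Step 3 — Series combination: Z_total = R + L = 247 + j0.405 Ω = 247∠0.1° Ω.
Step 4 — Source phasor: V = 37.5∠60.0° V = 18.75 + j32.48 V.
Step 5 — Current: I = V / Z = 0.07613 + j0.1314 A = 0.1518∠59.9° A.
Step 6 — Complex power: S = V·I* = 5.693 + j0.009336 VA.
Step 7 — Real power: P = Re(S) = 5.693 W.
Step 8 — Reactive power: Q = Im(S) = 0.009336 VAR.
Step 9 — Apparent power: |S| = 5.693 VA.
Step 10 — Power factor: PF = P/|S| = 1 (lagging).

(a) P = 5.693 W  (b) Q = 0.009336 VAR  (c) S = 5.693 VA  (d) PF = 1 (lagging)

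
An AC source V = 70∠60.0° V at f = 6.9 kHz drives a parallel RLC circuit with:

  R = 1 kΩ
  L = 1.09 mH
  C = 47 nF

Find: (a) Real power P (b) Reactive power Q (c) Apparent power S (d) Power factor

Step 1 — Angular frequency: ω = 2π·f = 2π·6900 = 4.335e+04 rad/s.
Step 2 — Component impedances:
  R: Z = R = 1000 Ω
  L: Z = jωL = j·4.335e+04·0.00109 = 0 + j47.26 Ω
  C: Z = 1/(jωC) = -j/(ω·C) = 0 - j490.8 Ω
Step 3 — Parallel combination: 1/Z_total = 1/R + 1/L + 1/C; Z_total = 2.727 + j52.15 Ω = 52.22∠87.0° Ω.
Step 4 — Source phasor: V = 70∠60.0° V = 35 + j60.62 V.
Step 5 — Current: I = V / Z = 1.194 - j0.6087 A = 1.34∠-27.0° A.
Step 6 — Complex power: S = V·I* = 4.9 + j93.71 VA.
Step 7 — Real power: P = Re(S) = 4.9 W.
Step 8 — Reactive power: Q = Im(S) = 93.71 VAR.
Step 9 — Apparent power: |S| = 93.83 VA.
Step 10 — Power factor: PF = P/|S| = 0.05222 (lagging).

(a) P = 4.9 W  (b) Q = 93.71 VAR  (c) S = 93.83 VA  (d) PF = 0.05222 (lagging)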